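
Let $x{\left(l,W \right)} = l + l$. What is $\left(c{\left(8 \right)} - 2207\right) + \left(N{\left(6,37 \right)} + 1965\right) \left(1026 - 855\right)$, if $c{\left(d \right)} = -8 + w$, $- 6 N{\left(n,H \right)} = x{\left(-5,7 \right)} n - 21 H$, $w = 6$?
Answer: $\frac{715321}{2} \approx 3.5766 \cdot 10^{5}$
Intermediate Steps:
$x{\left(l,W \right)} = 2 l$
$N{\left(n,H \right)} = \frac{5 n}{3} + \frac{7 H}{2}$ ($N{\left(n,H \right)} = - \frac{2 \left(-5\right) n - 21 H}{6} = - \frac{- 10 n - 21 H}{6} = - \frac{- 21 H - 10 n}{6} = \frac{5 n}{3} + \frac{7 H}{2}$)
$c{\left(d \right)} = -2$ ($c{\left(d \right)} = -8 + 6 = -2$)
$\left(c{\left(8 \right)} - 2207\right) + \left(N{\left(6,37 \right)} + 1965\right) \left(1026 - 855\right) = \left(-2 - 2207\right) + \left(\left(\frac{5}{3} \cdot 6 + \frac{7}{2} \cdot 37\right) + 1965\right) \left(1026 - 855\right) = \left(-2 - 2207\right) + \left(\left(10 + \frac{259}{2}\right) + 1965\right) 171 = -2209 + \left(\frac{279}{2} + 1965\right) 171 = -2209 + \frac{4209}{2} \cdot 171 = -2209 + \frac{719739}{2} = \frac{715321}{2}$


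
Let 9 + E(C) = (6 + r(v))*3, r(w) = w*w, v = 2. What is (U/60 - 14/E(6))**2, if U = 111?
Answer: 5041/3600 ≈ 1.4003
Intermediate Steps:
r(w) = w**2
E(C) = 21 (E(C) = -9 + (6 + 2**2)*3 = -9 + (6 + 4)*3 = -9 + 10*3 = -9 + 30 = 21)
(U/60 - 14/E(6))**2 = (111/60 - 14/21)**2 = (111*(1/60) - 14*1/21)**2 = (37/20 - 2/3)**2 = (71/60)**2 = 5041/3600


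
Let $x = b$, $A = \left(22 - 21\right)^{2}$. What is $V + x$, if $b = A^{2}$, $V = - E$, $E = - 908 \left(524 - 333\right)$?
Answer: $173429$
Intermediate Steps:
$E = -173428$ ($E = - 908 \left(524 - 333\right) = \left(-908\right) 191 = -173428$)
$A = 1$ ($A = 1^{2} = 1$)
$V = 173428$ ($V = \left(-1\right) \left(-173428\right) = 173428$)
$b = 1$ ($b = 1^{2} = 1$)
$x = 1$
$V + x = 173428 + 1 = 173429$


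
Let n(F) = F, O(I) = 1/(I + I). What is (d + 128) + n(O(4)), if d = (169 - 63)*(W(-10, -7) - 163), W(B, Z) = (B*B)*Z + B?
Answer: -739279/8 ≈ -92410.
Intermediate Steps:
O(I) = 1/(2*I)
W(B, Z) = B + Z*B**2 (W(B, Z) = B**2*Z + B = Z*B**2 + B = B + Z*B**2)
d = -92538 (d = (169 - 63)*(-10*(1 - 10*(-7)) - 163) = 106*(-10*(1 + 70) - 163) = 106*(-10*71 - 163) = 106*(-710 - 163) = 106*(-873) = -92538)
(d + 128) + n(O(4)) = (-92538 + 128) + (1/2)/4 = -92410 + (1/2)*(1/4) = -92410 + 1/8 = -739279/8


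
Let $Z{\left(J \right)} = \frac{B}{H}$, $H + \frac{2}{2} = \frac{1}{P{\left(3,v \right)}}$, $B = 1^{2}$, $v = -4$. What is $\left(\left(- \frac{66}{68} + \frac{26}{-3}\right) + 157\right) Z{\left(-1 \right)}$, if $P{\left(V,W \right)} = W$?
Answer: $- \frac{30062}{255} \approx -117.89$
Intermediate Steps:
$B = 1$
$H = - \frac{5}{4}$ ($H = -1 + \frac{1}{-4} = -1 - \frac{1}{4} = - \frac{5}{4} \approx -1.25$)
$Z{\left(J \right)} = - \frac{4}{5}$ ($Z{\left(J \right)} = 1 \frac{1}{- \frac{5}{4}} = 1 \left(- \frac{4}{5}\right) = - \frac{4}{5}$)
$\left(\left(- \frac{66}{68} + \frac{26}{-3}\right) + 157\right) Z{\left(-1 \right)} = \left(\left(- \frac{66}{68} + \frac{26}{-3}\right) + 157\right) \left(- \frac{4}{5}\right) = \left(\left(\left(-66\right) \frac{1}{68} + 26 \left(- \frac{1}{3}\right)\right) + 157\right) \left(- \frac{4}{5}\right) = \left(\left(- \frac{33}{34} - \frac{26}{3}\right) + 157\right) \left(- \frac{4}{5}\right) = \left(- \frac{983}{102} + 157\right) \left(- \frac{4}{5}\right) = \frac{15031}{102} \left(- \frac{4}{5}\right) = - \frac{30062}{255}$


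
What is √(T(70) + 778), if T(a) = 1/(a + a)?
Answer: √3812235/70 ≈ 27.893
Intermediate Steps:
T(a) = 1/(2*a)
√(T(70) + 778) = √((½)/70 + 778) = √((½)*(1/70) + 778) = √(1/140 + 778) = √(108921/140) = √3812235/70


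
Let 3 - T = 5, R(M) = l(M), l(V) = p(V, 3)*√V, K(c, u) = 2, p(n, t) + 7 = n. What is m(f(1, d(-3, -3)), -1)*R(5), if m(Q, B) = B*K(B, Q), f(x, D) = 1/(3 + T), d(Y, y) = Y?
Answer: 4*√5 ≈ 8.9443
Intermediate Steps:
p(n, t) = -7 + n
l(V) = √V*(-7 + V) (l(V) = (-7 + V)*√V = √V*(-7 + V))
R(M) = √M*(-7 + M)
T = -2 (T = 3 - 1*5 = 3 - 5 = -2)
f(x, D) = 1 (f(x, D) = 1/(3 - 2) = 1/1 = 1)
m(Q, B) = 2*B (m(Q, B) = B*2 = 2*B)
m(f(1, d(-3, -3)), -1)*R(5) = (2*(-1))*(√5*(-7 + 5)) = -2*√5*(-2) = -(-4)*√5 = 4*√5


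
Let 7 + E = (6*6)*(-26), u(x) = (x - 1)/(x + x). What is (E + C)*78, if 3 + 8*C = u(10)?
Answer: -5886309/80 ≈ -73579.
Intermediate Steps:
u(x) = (-1 + x)/(2*x) (u(x) = (-1 + x)/((2*x)) = (-1 + x)*(1/(2*x)) = (-1 + x)/(2*x))
C = -51/160 (C = -3/8 + ((½)*(-1 + 10)/10)/8 = -3/8 + ((½)*(⅒)*9)/8 = -3/8 + (⅛)*(9/20) = -3/8 + 9/160 = -51/160 ≈ -0.31875)
E = -943 (E = -7 + (6*6)*(-26) = -7 + 36*(-26) = -7 - 936 = -943)
(E + C)*78 = (-943 - 51/160)*78 = -150931/160*78 = -5886309/80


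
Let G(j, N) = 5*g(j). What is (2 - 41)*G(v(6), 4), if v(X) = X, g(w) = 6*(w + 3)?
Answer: -10530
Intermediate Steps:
g(w) = 18 + 6*w (g(w) = 6*(3 + w) = 18 + 6*w)
G(j, N) = 90 + 30*j (G(j, N) = 5*(18 + 6*j) = 90 + 30*j)
(2 - 41)*G(v(6), 4) = (2 - 41)*(90 + 30*6) = -39*(90 + 180) = -39*270 = -10530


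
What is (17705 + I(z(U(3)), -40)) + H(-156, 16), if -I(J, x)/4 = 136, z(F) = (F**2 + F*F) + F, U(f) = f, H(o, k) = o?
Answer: 17005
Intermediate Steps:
z(F) = F + 2*F**2 (z(F) = (F**2 + F**2) + F = 2*F**2 + F = F + 2*F**2)
I(J, x) = -544 (I(J, x) = -4*136 = -544)
(17705 + I(z(U(3)), -40)) + H(-156, 16) = (17705 - 544) - 156 = 17161 - 156 = 17005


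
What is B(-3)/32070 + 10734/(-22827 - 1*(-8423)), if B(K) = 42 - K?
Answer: -2863260/3849469 ≈ -0.74381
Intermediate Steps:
B(-3)/32070 + 10734/(-22827 - 1*(-8423)) = (42 - 1*(-3))/32070 + 10734/(-22827 - 1*(-8423)) = (42 + 3)*(1/32070) + 10734/(-22827 + 8423) = 45*(1/32070) + 10734/(-14404) = 3/2138 + 10734*(-1/14404) = 3/2138 - 5367/7202 = -2863260/3849469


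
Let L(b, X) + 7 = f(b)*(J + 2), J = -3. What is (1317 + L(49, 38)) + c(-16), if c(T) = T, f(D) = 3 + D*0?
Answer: 1291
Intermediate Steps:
f(D) = 3 (f(D) = 3 + 0 = 3)
L(b, X) = -10 (L(b, X) = -7 + 3*(-3 + 2) = -7 + 3*(-1) = -7 - 3 = -10)
(1317 + L(49, 38)) + c(-16) = (1317 - 10) - 16 = 1307 - 16 = 1291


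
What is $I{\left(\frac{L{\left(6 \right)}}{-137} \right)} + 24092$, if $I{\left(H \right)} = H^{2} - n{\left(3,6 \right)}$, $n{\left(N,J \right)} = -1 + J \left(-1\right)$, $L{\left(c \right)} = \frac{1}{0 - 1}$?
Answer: $\frac{452314132}{18769} \approx 24099.0$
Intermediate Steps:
$L{\left(c \right)} = -1$ ($L{\left(c \right)} = \frac{1}{-1} = -1$)
$n{\left(N,J \right)} = -1 - J$
$I{\left(H \right)} = 7 + H^{2}$ ($I{\left(H \right)} = H^{2} - \left(-1 - 6\right) = H^{2} - -7 = H^{2} + 7 = 7 + H^{2}$)
$I{\left(\frac{L{\left(6 \right)}}{-137} \right)} + 24092 = \left(7 + \left(- \frac{1}{-137}\right)^{2}\right) + 24092 = \left(7 + \left(\left(-1\right) \left(- \frac{1}{137}\right)\right)^{2}\right) + 24092 = \left(7 + \left(\frac{1}{137}\right)^{2}\right) + 24092 = \left(7 + \frac{1}{18769}\right) + 24092 = \frac{131384}{18769} + 24092 = \frac{452314132}{18769}$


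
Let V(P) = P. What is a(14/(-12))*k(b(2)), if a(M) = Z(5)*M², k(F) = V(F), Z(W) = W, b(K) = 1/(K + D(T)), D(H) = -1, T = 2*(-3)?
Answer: 245/36 ≈ 6.8056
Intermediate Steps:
T = -6
b(K) = 1/(-1 + K) (b(K) = 1/(K - 1) = 1/(-1 + K))
k(F) = F
a(M) = 5*M²
a(14/(-12))*k(b(2)) = (5*(14/(-12))²)/(-1 + 2) = (5*(14*(-1/12))²)/1 = (5*(-7/6)²)*1 = (5*(49/36))*1 = (245/36)*1 = 245/36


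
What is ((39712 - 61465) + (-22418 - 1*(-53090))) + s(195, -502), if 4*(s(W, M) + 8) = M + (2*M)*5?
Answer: 15061/2 ≈ 7530.5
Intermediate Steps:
s(W, M) = -8 + 11*M/4 (s(W, M) = -8 + (M + (2*M)*5)/4 = -8 + (M + 10*M)/4 = -8 + (11*M)/4 = -8 + 11*M/4)
((39712 - 61465) + (-22418 - 1*(-53090))) + s(195, -502) = ((39712 - 61465) + (-22418 - 1*(-53090))) + (-8 + (11/4)*(-502)) = (-21753 + (-22418 + 53090)) + (-8 - 2761/2) = (-21753 + 30672) - 2777/2 = 8919 - 2777/2 = 15061/2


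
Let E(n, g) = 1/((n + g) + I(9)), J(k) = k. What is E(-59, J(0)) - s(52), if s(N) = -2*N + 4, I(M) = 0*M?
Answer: 5899/59 ≈ 99.983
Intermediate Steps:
I(M) = 0
s(N) = 4 - 2*N
E(n, g) = 1/(g + n) (E(n, g) = 1/((n + g) + 0) = 1/((g + n) + 0) = 1/(g + n))
E(-59, J(0)) - s(52) = 1/(0 - 59) - (4 - 2*52) = 1/(-59) - (4 - 104) = -1/59 - 1*(-100) = -1/59 + 100 = 5899/59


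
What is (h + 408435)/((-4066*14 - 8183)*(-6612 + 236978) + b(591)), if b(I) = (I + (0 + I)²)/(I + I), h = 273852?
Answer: -227429/4999479622 ≈ -4.5491e-5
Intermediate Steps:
b(I) = (I + I²)/(2*I) (b(I) = (I + I²)/((2*I)) = (I + I²)*(1/(2*I)) = (I + I²)/(2*I))
(h + 408435)/((-4066*14 - 8183)*(-6612 + 236978) + b(591)) = (273852 + 408435)/((-4066*14 - 8183)*(-6612 + 236978) + (½ + (½)*591)) = 682287/((-56924 - 8183)*230366 + (½ + 591/2)) = 682287/(-65107*230366 + 296) = 682287/(-14998439162 + 296) = 682287/(-14998438866) = 682287*(-1/14998438866) = -227429/4999479622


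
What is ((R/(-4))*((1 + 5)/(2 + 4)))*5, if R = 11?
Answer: -55/4 ≈ -13.750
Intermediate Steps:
((R/(-4))*((1 + 5)/(2 + 4)))*5 = ((11/(-4))*((1 + 5)/(2 + 4)))*5 = ((11*(-1/4))*(6/6))*5 = -33/(2*6)*5 = -11/4*1*5 = -11/4*5 = -55/4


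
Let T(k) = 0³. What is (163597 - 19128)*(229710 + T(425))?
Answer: 33185973990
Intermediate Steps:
T(k) = 0
(163597 - 19128)*(229710 + T(425)) = (163597 - 19128)*(229710 + 0) = 144469*229710 = 33185973990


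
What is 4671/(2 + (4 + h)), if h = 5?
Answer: 4671/11 ≈ 424.64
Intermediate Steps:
4671/(2 + (4 + h)) = 4671/(2 + (4 + 5)) = 4671/(2 + 9) = 4671/11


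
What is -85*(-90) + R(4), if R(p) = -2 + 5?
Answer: 7653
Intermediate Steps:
R(p) = 3
-85*(-90) + R(4) = -85*(-90) + 3 = 7650 + 3 = 7653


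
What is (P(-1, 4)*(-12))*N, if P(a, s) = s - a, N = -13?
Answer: 780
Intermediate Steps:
(P(-1, 4)*(-12))*N = ((4 - 1*(-1))*(-12))*(-13) = ((4 + 1)*(-12))*(-13) = (5*(-12))*(-13) = -60*(-13) = 780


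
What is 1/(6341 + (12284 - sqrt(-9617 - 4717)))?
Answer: 18625/346904959 + I*sqrt(14334)/346904959 ≈ 5.3689e-5 + 3.4512e-7*I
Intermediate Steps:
1/(6341 + (12284 - sqrt(-9617 - 4717))) = 1/(6341 + (12284 - sqrt(-14334))) = 1/(6341 + (12284 - I*sqrt(14334))) = 1/(18625 - I*sqrt(14334))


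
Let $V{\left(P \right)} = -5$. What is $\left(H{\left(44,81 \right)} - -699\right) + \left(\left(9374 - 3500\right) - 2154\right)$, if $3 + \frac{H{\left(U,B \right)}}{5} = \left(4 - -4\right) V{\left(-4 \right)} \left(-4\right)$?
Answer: $5204$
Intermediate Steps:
$H{\left(U,B \right)} = 785$ ($H{\left(U,B \right)} = -15 + 5 \left(4 - -4\right) \left(-5\right) \left(-4\right) = -15 + 5 \left(4 + 4\right) \left(-5\right) \left(-4\right) = -15 + 5 \cdot 8 \left(-5\right) \left(-4\right) = -15 + 5 \left(\left(-40\right) \left(-4\right)\right) = -15 + 5 \cdot 160 = -15 + 800 = 785$)
$\left(H{\left(44,81 \right)} - -699\right) + \left(\left(9374 - 3500\right) - 2154\right) = \left(785 - -699\right) + \left(\left(9374 - 3500\right) - 2154\right) = \left(785 + 699\right) + \left(5874 - 2154\right) = 1484 + 3720 = 5204$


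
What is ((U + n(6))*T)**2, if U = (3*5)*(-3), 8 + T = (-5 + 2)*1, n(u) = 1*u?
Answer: 184041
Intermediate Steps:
n(u) = u
T = -11 (T = -8 + (-5 + 2)*1 = -8 - 3*1 = -8 - 3 = -11)
U = -45 (U = 15*(-3) = -45)
((U + n(6))*T)**2 = ((-45 + 6)*(-11))**2 = (-39*(-11))**2 = 429**2 = 184041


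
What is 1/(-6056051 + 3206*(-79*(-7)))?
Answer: -1/4283133 ≈ -2.3347e-7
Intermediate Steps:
1/(-6056051 + 3206*(-79*(-7))) = 1/(-6056051 + 3206*553) = 1/(-6056051 + 1772918) = 1/(-4283133) = -1/4283133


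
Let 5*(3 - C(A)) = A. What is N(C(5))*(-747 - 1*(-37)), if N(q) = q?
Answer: -1420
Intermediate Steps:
C(A) = 3 - A/5
N(C(5))*(-747 - 1*(-37)) = (3 - ⅕*5)*(-747 - 1*(-37)) = (3 - 1)*(-747 + 37) = 2*(-710) = -1420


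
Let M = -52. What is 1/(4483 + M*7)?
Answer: 1/4119 ≈ 0.00024278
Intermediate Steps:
1/(4483 + M*7) = 1/(4483 - 52*7) = 1/(4483 - 364) = 1/4119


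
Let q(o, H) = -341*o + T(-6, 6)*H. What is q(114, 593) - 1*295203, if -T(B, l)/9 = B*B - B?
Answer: -558231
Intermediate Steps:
T(B, l) = -9*B² + 9*B (T(B, l) = -9*(B*B - B) = -9*(B² - B) = -9*B² + 9*B)
q(o, H) = -378*H - 341*o (q(o, H) = -341*o + (9*(-6)*(1 - 1*(-6)))*H = -341*o + (9*(-6)*(1 + 6))*H = -341*o + (9*(-6)*7)*H = -341*o - 378*H = -378*H - 341*o)
q(114, 593) - 1*295203 = (-378*593 - 341*114) - 1*295203 = (-224154 - 38874) - 295203 = -263028 - 295203 = -558231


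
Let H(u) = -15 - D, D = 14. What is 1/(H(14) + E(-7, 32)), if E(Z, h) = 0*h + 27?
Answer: -½ ≈ -0.50000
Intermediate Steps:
E(Z, h) = 27 (E(Z, h) = 0 + 27 = 27)
H(u) = -29 (H(u) = -15 - 1*14 = -15 - 14 = -29)
1/(H(14) + E(-7, 32)) = 1/(-29 + 27) = 1/(-2) = -½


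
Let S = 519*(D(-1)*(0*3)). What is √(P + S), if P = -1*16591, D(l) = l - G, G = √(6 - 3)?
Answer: I*√16591 ≈ 128.81*I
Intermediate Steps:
G = √3 ≈ 1.7320
D(l) = l - √3
S = 0 (S = 519*((-1 - √3)*(0*3)) = 519*((-1 - √3)*0) = 519*0 = 0)
P = -16591
√(P + S) = √(-16591 + 0) = √(-16591) = I*√16591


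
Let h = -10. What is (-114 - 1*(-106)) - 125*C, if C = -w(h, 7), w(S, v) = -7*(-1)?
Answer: 867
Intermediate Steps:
w(S, v) = 7
C = -7 (C = -1*7 = -7)
(-114 - 1*(-106)) - 125*C = (-114 - 1*(-106)) - 125*(-7) = (-114 + 106) + 875 = -8 + 875 = 867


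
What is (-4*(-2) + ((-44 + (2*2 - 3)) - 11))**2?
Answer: 2116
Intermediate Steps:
(-4*(-2) + ((-44 + (2*2 - 3)) - 11))**2 = (8 + ((-44 + (4 - 3)) - 11))**2 = (8 + ((-44 + 1) - 11))**2 = (8 + (-43 - 11))**2 = (8 - 54)**2 = (-46)**2 = 2116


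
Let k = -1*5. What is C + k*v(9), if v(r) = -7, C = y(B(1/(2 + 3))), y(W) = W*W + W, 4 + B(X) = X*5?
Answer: 41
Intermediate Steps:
B(X) = -4 + 5*X (B(X) = -4 + X*5 = -4 + 5*X)
y(W) = W + W² (y(W) = W² + W = W + W²)
C = 6 (C = (-4 + 5/(2 + 3))*(1 + (-4 + 5/(2 + 3))) = (-4 + 5/5)*(1 + (-4 + 5/5)) = (-4 + 5*(⅕))*(1 + (-4 + 5*(⅕))) = (-4 + 1)*(1 + (-4 + 1)) = -3*(1 - 3) = -3*(-2) = 6)
k = -5
C + k*v(9) = 6 - 5*(-7) = 6 + 35 = 41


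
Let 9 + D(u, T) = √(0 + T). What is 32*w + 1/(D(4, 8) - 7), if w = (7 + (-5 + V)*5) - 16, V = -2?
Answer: -43650/31 - √2/124 ≈ -1408.1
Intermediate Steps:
D(u, T) = -9 + √T (D(u, T) = -9 + √(0 + T) = -9 + √T)
w = -44 (w = (7 + (-5 - 2)*5) - 16 = (7 - 7*5) - 16 = (7 - 35) - 16 = -28 - 16 = -44)
32*w + 1/(D(4, 8) - 7) = 32*(-44) + 1/((-9 + √8) - 7) = -1408 + 1/((-9 + 2*√2) - 7) = -1408 + 1/(-16 + 2*√2)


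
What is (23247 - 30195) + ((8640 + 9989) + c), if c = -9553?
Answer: 2128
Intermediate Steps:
(23247 - 30195) + ((8640 + 9989) + c) = (23247 - 30195) + ((8640 + 9989) - 9553) = -6948 + (18629 - 9553) = -6948 + 9076 = 2128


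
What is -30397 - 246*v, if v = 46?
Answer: -41713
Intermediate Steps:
-30397 - 246*v = -30397 - 246*46 = -30397 - 1*11316 = -30397 - 11316 = -41713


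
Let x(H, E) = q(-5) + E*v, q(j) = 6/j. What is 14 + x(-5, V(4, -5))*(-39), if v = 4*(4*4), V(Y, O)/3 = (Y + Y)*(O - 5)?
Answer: 2995504/5 ≈ 5.9910e+5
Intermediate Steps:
V(Y, O) = 6*Y*(-5 + O) (V(Y, O) = 3*((Y + Y)*(O - 5)) = 3*((2*Y)*(-5 + O)) = 3*(2*Y*(-5 + O)) = 6*Y*(-5 + O))
v = 64 (v = 4*16 = 64)
x(H, E) = -6/5 + 64*E (x(H, E) = 6/(-5) + E*64 = 6*(-1/5) + 64*E = -6/5 + 64*E)
14 + x(-5, V(4, -5))*(-39) = 14 + (-6/5 + 64*(6*4*(-5 - 5)))*(-39) = 14 + (-6/5 + 64*(6*4*(-10)))*(-39) = 14 + (-6/5 + 64*(-240))*(-39) = 14 + (-6/5 - 15360)*(-39) = 14 - 76806/5*(-39) = 14 + 2995434/5 = 2995504/5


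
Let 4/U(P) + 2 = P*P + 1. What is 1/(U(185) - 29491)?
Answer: -8556/252324995 ≈ -3.3909e-5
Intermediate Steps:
U(P) = 4/(-1 + P²) (U(P) = 4/(-2 + (P*P + 1)) = 4/(-2 + (P² + 1)) = 4/(-2 + (1 + P²)) = 4/(-1 + P²))
1/(U(185) - 29491) = 1/(4/(-1 + 185²) - 29491) = 1/(4/(-1 + 34225) - 29491) = 1/(4/34224 - 29491) = 1/(4*(1/34224) - 29491) = 1/(1/8556 - 29491) = 1/(-252324995/8556) = -8556/252324995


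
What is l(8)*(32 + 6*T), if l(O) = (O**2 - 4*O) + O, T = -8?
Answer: -640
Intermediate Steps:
l(O) = O**2 - 3*O
l(8)*(32 + 6*T) = (8*(-3 + 8))*(32 + 6*(-8)) = (8*5)*(32 - 48) = 40*(-16) = -640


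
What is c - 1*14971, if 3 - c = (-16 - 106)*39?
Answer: -10210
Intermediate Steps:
c = 4761 (c = 3 - (-16 - 106)*39 = 3 - (-122)*39 = 3 - 1*(-4758) = 3 + 4758 = 4761)
c - 1*14971 = 4761 - 1*14971 = 4761 - 14971 = -10210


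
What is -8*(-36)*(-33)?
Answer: -9504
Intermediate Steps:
-8*(-36)*(-33) = 288*(-33) = -9504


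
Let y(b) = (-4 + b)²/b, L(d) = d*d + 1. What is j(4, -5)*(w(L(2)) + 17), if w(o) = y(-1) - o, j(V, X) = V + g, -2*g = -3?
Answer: -143/2 ≈ -71.500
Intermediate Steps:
g = 3/2 (g = -½*(-3) = 3/2 ≈ 1.5000)
L(d) = 1 + d² (L(d) = d² + 1 = 1 + d²)
y(b) = (-4 + b)²/b
j(V, X) = 3/2 + V (j(V, X) = V + 3/2 = 3/2 + V)
w(o) = -25 - o (w(o) = (-4 - 1)²/(-1) - o = -1*(-5)² - o = -1*25 - o = -25 - o)
j(4, -5)*(w(L(2)) + 17) = (3/2 + 4)*((-25 - (1 + 2²)) + 17) = 11*((-25 - (1 + 4)) + 17)/2 = 11*((-25 - 1*5) + 17)/2 = 11*((-25 - 5) + 17)/2 = 11*(-30 + 17)/2 = (11/2)*(-13) = -143/2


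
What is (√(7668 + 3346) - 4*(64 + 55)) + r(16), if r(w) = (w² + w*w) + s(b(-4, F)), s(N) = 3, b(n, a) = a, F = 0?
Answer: 39 + √11014 ≈ 143.95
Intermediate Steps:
r(w) = 3 + 2*w² (r(w) = (w² + w*w) + 3 = (w² + w²) + 3 = 2*w² + 3 = 3 + 2*w²)
(√(7668 + 3346) - 4*(64 + 55)) + r(16) = (√(7668 + 3346) - 4*(64 + 55)) + (3 + 2*16²) = (√11014 - 4*119) + (3 + 2*256) = (√11014 - 476) + (3 + 512) = (-476 + √11014) + 515 = 39 + √11014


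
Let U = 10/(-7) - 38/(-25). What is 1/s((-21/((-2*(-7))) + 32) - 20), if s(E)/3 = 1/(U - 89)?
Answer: -15559/525 ≈ -29.636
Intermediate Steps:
U = 16/175 (U = 10*(-1/7) - 38*(-1/25) = -10/7 + 38/25 = 16/175 ≈ 0.091429)
s(E) = -525/15559 (s(E) = 3/(16/175 - 89) = 3/(-15559/175) = 3*(-175/15559) = -525/15559)
1/s((-21/((-2*(-7))) + 32) - 20) = 1/(-525/15559) = -15559/525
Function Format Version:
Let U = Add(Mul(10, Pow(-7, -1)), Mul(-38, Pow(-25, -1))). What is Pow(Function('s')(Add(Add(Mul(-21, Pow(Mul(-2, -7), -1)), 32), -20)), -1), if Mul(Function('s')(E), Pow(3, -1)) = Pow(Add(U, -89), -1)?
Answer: Rational(-15559, 525) ≈ -29.636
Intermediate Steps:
U = Rational(16, 175) (U = Add(Mul(10, Rational(-1, 7)), Mul(-38, Rational(-1, 25))) = Add(Rational(-10, 7), Rational(38, 25)) = Rational(16, 175) ≈ 0.091429)
Function('s')(E) = Rational(-525, 15559) (Function('s')(E) = Mul(3, Pow(Add(Rational(16, 175), -89), -1)) = Mul(3, Pow(Rational(-15559, 175), -1)) = Mul(3, Rational(-175, 15559)) = Rational(-525, 15559))
Pow(Function('s')(Add(Add(Mul(-21, Pow(Mul(-2, -7), -1)), 32), -20)), -1) = Pow(Rational(-525, 15559), -1) = Rational(-15559, 525)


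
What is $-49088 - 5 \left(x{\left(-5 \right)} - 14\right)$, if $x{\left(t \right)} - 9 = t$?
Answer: $-49038$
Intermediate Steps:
$x{\left(t \right)} = 9 + t$
$-49088 - 5 \left(x{\left(-5 \right)} - 14\right) = -49088 - 5 \left(\left(9 - 5\right) - 14\right) = -49088 - 5 \left(4 - 14\right) = -49088 - -50 = -49088 + 50 = -49038$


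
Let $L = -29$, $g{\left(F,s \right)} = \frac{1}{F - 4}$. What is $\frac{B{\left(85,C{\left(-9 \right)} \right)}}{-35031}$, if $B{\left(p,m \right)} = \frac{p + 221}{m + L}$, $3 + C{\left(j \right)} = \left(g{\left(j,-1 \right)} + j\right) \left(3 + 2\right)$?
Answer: $\frac{663}{5873531} \approx 0.00011288$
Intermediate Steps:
$g{\left(F,s \right)} = \frac{1}{-4 + F}$
$C{\left(j \right)} = -3 + 5 j + \frac{5}{-4 + j}$ ($C{\left(j \right)} = -3 + \left(\frac{1}{-4 + j} + j\right) \left(3 + 2\right) = -3 + \left(j + \frac{1}{-4 + j}\right) 5 = -3 + \left(5 j + \frac{5}{-4 + j}\right) = -3 + 5 j + \frac{5}{-4 + j}$)
$B{\left(p,m \right)} = \frac{221 + p}{-29 + m}$ ($B{\left(p,m \right)} = \frac{p + 221}{m - 29} = \frac{221 + p}{-29 + m}$)
$\frac{B{\left(85,C{\left(-9 \right)} \right)}}{-35031} = \frac{\frac{1}{-29 + \frac{5 + \left(-4 - 9\right) \left(-3 + 5 \left(-9\right)\right)}{-4 - 9}} \left(221 + 85\right)}{-35031} = \frac{1}{-29 + \frac{5 - 13 \left(-3 - 45\right)}{-13}} \cdot 306 \left(- \frac{1}{35031}\right) = \frac{1}{-29 - \frac{5 - -624}{13}} \cdot 306 \left(- \frac{1}{35031}\right) = \frac{1}{-29 - \frac{5 + 624}{13}} \cdot 306 \left(- \frac{1}{35031}\right) = \frac{1}{-29 - \frac{629}{13}} \cdot 306 \left(- \frac{1}{35031}\right) = \frac{1}{- \frac{1006}{13}} \cdot 306 \left(- \frac{1}{35031}\right) = \left(- \frac{13}{1006}\right) 306 \left(- \frac{1}{35031}\right) = \left(- \frac{1989}{503}\right) \left(- \frac{1}{35031}\right) = \frac{663}{5873531}$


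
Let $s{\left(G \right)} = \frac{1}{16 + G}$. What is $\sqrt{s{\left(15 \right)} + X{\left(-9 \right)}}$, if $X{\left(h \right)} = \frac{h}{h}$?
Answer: $\frac{4 \sqrt{62}}{31} \approx 1.016$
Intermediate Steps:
$X{\left(h \right)} = 1$
$\sqrt{s{\left(15 \right)} + X{\left(-9 \right)}} = \sqrt{\frac{1}{16 + 15} + 1} = \sqrt{\frac{1}{31} + 1} = \sqrt{\frac{32}{31}} = \frac{4 \sqrt{62}}{31}$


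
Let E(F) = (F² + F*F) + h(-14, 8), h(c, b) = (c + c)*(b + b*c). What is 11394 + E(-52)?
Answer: 19714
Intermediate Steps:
h(c, b) = 2*c*(b + b*c) (h(c, b) = (2*c)*(b + b*c) = 2*c*(b + b*c))
E(F) = 2912 + 2*F² (E(F) = (F² + F*F) + 2*8*(-14)*(1 - 14) = (F² + F²) + 2*8*(-14)*(-13) = 2*F² + 2912 = 2912 + 2*F²)
11394 + E(-52) = 11394 + (2912 + 2*(-52)²) = 11394 + (2912 + 2*2704) = 11394 + (2912 + 5408) = 11394 + 8320 = 19714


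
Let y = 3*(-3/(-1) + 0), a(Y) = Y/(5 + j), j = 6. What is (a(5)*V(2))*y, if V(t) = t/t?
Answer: 45/11 ≈ 4.0909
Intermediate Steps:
a(Y) = Y/11 (a(Y) = Y/(5 + 6) = Y/11)
V(t) = 1
y = 9 (y = 3*(-3*(-1) + 0) = 3*(3 + 0) = 3*3 = 9)
(a(5)*V(2))*y = (((1/11)*5)*1)*9 = ((5/11)*1)*9 = (5/11)*9 = 45/11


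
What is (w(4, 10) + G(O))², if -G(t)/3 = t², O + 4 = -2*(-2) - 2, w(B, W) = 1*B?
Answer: 64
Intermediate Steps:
w(B, W) = B
O = -2 (O = -4 + (-2*(-2) - 2) = -4 + (4 - 2) = -4 + 2 = -2)
G(t) = -3*t²
(w(4, 10) + G(O))² = (4 - 3*(-2)²)² = (4 - 3*4)² = (4 - 12)² = (-8)² = 64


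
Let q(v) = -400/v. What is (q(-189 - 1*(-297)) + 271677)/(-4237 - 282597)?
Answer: -7335179/7744518 ≈ -0.94714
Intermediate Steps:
(q(-189 - 1*(-297)) + 271677)/(-4237 - 282597) = (-400/(-189 - 1*(-297)) + 271677)/(-4237 - 282597) = (-400/(-189 + 297) + 271677)/(-286834) = (-400/108 + 271677)*(-1/286834) = (-400*1/108 + 271677)*(-1/286834) = (-100/27 + 271677)*(-1/286834) = (7335179/27)*(-1/286834) = -7335179/7744518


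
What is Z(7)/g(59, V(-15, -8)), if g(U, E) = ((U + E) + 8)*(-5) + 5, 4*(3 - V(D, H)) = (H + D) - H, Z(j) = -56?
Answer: 224/1455 ≈ 0.15395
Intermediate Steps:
V(D, H) = 3 - D/4 (V(D, H) = 3 - ((H + D) - H)/4 = 3 - ((D + H) - H)/4 = 3 - D/4)
g(U, E) = -35 - 5*E - 5*U (g(U, E) = ((E + U) + 8)*(-5) + 5 = (8 + E + U)*(-5) + 5 = (-40 - 5*E - 5*U) + 5 = -35 - 5*E - 5*U)
Z(7)/g(59, V(-15, -8)) = -56/(-35 - 5*(3 - ¼*(-15)) - 5*59) = -56/(-35 - 5*(3 + 15/4) - 295) = -56/(-35 - 5*27/4 - 295) = -56/(-35 - 135/4 - 295) = -56/(-1455/4) = -56*(-4/1455) = 224/1455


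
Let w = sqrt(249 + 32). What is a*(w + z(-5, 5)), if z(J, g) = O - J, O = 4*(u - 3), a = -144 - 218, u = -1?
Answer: 3982 - 362*sqrt(281) ≈ -2086.2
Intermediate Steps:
w = sqrt(281) ≈ 16.763
a = -362
O = -16 (O = 4*(-1 - 3) = 4*(-4) = -16)
z(J, g) = -16 - J
a*(w + z(-5, 5)) = -362*(sqrt(281) + (-16 - 1*(-5))) = -362*(sqrt(281) + (-16 + 5)) = -362*(sqrt(281) - 11) = -362*(-11 + sqrt(281)) = 3982 - 362*sqrt(281)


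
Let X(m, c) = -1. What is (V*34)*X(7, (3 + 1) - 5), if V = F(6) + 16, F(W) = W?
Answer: -748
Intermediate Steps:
V = 22 (V = 6 + 16 = 22)
(V*34)*X(7, (3 + 1) - 5) = (22*34)*(-1) = 748*(-1) = -748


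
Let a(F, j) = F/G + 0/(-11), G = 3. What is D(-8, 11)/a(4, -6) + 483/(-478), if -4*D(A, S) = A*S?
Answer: 3702/239 ≈ 15.490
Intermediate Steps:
a(F, j) = F/3 (a(F, j) = F/3 + 0/(-11) = F*(⅓) + 0*(-1/11) = F/3 + 0 = F/3)
D(A, S) = -A*S/4
D(-8, 11)/a(4, -6) + 483/(-478) = (-¼*(-8)*11)/(((⅓)*4)) + 483/(-478) = 22/(4/3) + 483*(-1/478) = 22*(¾) - 483/478 = 33/2 - 483/478 = 3702/239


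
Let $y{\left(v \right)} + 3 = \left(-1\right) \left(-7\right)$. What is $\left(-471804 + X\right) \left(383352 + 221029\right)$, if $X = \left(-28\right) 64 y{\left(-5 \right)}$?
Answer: $-289481576332$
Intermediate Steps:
$y{\left(v \right)} = 4$ ($y{\left(v \right)} = -3 - -7 = -3 + 7 = 4$)
$X = -7168$ ($X = \left(-28\right) 64 \cdot 4 = \left(-1792\right) 4 = -7168$)
$\left(-471804 + X\right) \left(383352 + 221029\right) = \left(-471804 - 7168\right) \left(383352 + 221029\right) = \left(-478972\right) 604381 = -289481576332$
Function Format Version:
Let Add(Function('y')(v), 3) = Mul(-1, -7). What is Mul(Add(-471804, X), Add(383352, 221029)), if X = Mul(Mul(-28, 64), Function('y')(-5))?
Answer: -289481576332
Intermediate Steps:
Function('y')(v) = 4 (Function('y')(v) = Add(-3, Mul(-1, -7)) = Add(-3, 7) = 4)
X = -7168 (X = Mul(Mul(-28, 64), 4) = Mul(-1792, 4) = -7168)
Mul(Add(-471804, X), Add(383352, 221029)) = Mul(Add(-471804, -7168), Add(383352, 221029)) = Mul(-478972, 604381) = -289481576332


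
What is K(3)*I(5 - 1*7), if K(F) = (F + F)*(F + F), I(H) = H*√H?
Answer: -72*I*√2 ≈ -101.82*I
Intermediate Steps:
I(H) = H^(3/2)
K(F) = 4*F² (K(F) = (2*F)*(2*F) = 4*F²)
K(3)*I(5 - 1*7) = (4*3²)*(5 - 1*7)^(3/2) = (4*9)*(5 - 7)^(3/2) = 36*(-2)^(3/2) = 36*(-2*I*√2) = -72*I*√2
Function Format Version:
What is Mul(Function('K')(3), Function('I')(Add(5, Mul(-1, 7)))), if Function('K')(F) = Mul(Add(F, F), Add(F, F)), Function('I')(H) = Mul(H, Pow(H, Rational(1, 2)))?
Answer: Mul(-72, I, Pow(2, Rational(1, 2))) ≈ Mul(-101.82, I)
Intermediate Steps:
Function('I')(H) = Pow(H, Rational(3, 2))
Function('K')(F) = Mul(4, Pow(F, 2)) (Function('K')(F) = Mul(Mul(2, F), Mul(2, F)) = Mul(4, Pow(F, 2)))
Mul(Function('K')(3), Function('I')(Add(5, Mul(-1, 7)))) = Mul(Mul(4, Pow(3, 2)), Pow(Add(5, Mul(-1, 7)), Rational(3, 2))) = Mul(Mul(4, 9), Pow(Add(5, -7), Rational(3, 2))) = Mul(36, Pow(-2, Rational(3, 2))) = Mul(36, Mul(-2, I, Pow(2, Rational(1, 2)))) = Mul(-72, I, Pow(2, Rational(1, 2)))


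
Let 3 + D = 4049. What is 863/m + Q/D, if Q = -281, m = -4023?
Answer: -4622161/16277058 ≈ -0.28397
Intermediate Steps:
D = 4046 (D = -3 + 4049 = 4046)
863/m + Q/D = 863/(-4023) - 281/4046 = 863*(-1/4023) - 281*1/4046 = -863/4023 - 281/4046 = -4622161/16277058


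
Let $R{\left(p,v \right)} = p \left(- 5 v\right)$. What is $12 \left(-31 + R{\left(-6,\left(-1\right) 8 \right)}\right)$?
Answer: $-3252$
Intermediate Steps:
$R{\left(p,v \right)} = - 5 p v$
$12 \left(-31 + R{\left(-6,\left(-1\right) 8 \right)}\right) = 12 \left(-31 - - 30 \left(\left(-1\right) 8\right)\right) = 12 \left(-31 - \left(-30\right) \left(-8\right)\right) = 12 \left(-31 - 240\right) = 12 \left(-271\right) = -3252$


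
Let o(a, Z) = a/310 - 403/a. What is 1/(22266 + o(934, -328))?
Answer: 144770/3223822533 ≈ 4.4906e-5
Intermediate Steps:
o(a, Z) = -403/a + a/310 (o(a, Z) = a*(1/310) - 403/a = a/310 - 403/a = -403/a + a/310)
1/(22266 + o(934, -328)) = 1/(22266 + (-403/934 + (1/310)*934)) = 1/(22266 + (-403*1/934 + 467/155)) = 1/(22266 + (-403/934 + 467/155)) = 1/(22266 + 373713/144770) = 1/(3223822533/144770) = 144770/3223822533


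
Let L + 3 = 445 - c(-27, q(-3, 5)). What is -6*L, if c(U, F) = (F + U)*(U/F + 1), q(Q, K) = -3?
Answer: -4452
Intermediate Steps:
c(U, F) = (1 + U/F)*(F + U) (c(U, F) = (F + U)*(1 + U/F) = (1 + U/F)*(F + U))
L = 742 (L = -3 + (445 - (-3 - 27)**2/(-3)) = -3 + (445 - (-1)*(-30)**2/3) = -3 + (445 - (-1)*900/3) = -3 + (445 - 1*(-300)) = -3 + (445 + 300) = -3 + 745 = 742)
-6*L = -6*742 = -4452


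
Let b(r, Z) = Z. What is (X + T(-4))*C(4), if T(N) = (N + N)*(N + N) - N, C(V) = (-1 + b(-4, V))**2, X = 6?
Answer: 666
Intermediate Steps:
C(V) = (-1 + V)**2
T(N) = -N + 4*N**2 (T(N) = (2*N)*(2*N) - N = 4*N**2 - N = -N + 4*N**2)
(X + T(-4))*C(4) = (6 - 4*(-1 + 4*(-4)))*(-1 + 4)**2 = (6 - 4*(-1 - 16))*3**2 = (6 - 4*(-17))*9 = (6 + 68)*9 = 74*9 = 666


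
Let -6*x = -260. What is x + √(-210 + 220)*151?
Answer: 130/3 + 151*√10 ≈ 520.84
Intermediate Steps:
x = 130/3 (x = -⅙*(-260) = 130/3 ≈ 43.333)
x + √(-210 + 220)*151 = 130/3 + √(-210 + 220)*151 = 130/3 + √10*151 = 130/3 + 151*√10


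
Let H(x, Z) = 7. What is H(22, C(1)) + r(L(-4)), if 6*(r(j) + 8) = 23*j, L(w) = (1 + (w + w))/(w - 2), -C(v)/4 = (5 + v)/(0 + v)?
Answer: 125/36 ≈ 3.4722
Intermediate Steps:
C(v) = -4*(5 + v)/v (C(v) = -4*(5 + v)/(0 + v) = -4*(5 + v)/v)
L(w) = (1 + 2*w)/(-2 + w)
r(j) = -8 + 23*j/6 (r(j) = -8 + (23*j)/6 = -8 + 23*j/6)
H(22, C(1)) + r(L(-4)) = 7 + (-8 + 23*((1 + 2*(-4))/(-2 - 4))/6) = 7 + (-8 + 23*((1 - 8)/(-6))/6) = 7 + (-8 + 23*(-⅙*(-7))/6) = 7 + (-8 + (23/6)*(7/6)) = 7 + (-8 + 161/36) = 7 - 127/36 = 125/36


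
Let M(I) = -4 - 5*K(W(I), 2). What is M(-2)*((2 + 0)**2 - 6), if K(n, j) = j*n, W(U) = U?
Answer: -32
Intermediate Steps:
M(I) = -4 - 10*I
M(-2)*((2 + 0)**2 - 6) = (-4 - 10*(-2))*((2 + 0)**2 - 6) = (-4 + 20)*(2**2 - 6) = 16*(4 - 6) = 16*(-2) = -32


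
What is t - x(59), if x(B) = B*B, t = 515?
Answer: -2966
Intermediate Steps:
x(B) = B²
t - x(59) = 515 - 1*59² = 515 - 1*3481 = 515 - 3481 = -2966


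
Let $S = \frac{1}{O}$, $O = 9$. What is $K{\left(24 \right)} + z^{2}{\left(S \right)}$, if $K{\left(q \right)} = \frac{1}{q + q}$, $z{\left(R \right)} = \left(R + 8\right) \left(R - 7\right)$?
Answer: $\frac{327757003}{104976} \approx 3122.2$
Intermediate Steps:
$S = \frac{1}{9} \approx 0.11111$
$z{\left(R \right)} = \left(-7 + R\right) \left(8 + R\right)$ ($z{\left(R \right)} = \left(8 + R\right) \left(-7 + R\right) = \left(-7 + R\right) \left(8 + R\right)$)
$K{\left(q \right)} = \frac{1}{2 q}$
$K{\left(24 \right)} + z^{2}{\left(S \right)} = \frac{1}{2 \cdot 24} + \left(-56 + \frac{1}{9} + \left(\frac{1}{9}\right)^{2}\right)^{2} = \frac{1}{2} \cdot \frac{1}{24} + \left(-56 + \frac{1}{9} + \frac{1}{81}\right)^{2} = \frac{1}{48} + \left(- \frac{4526}{81}\right)^{2} = \frac{1}{48} + \frac{20484676}{6561} = \frac{327757003}{104976}$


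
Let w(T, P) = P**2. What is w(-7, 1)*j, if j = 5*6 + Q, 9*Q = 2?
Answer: 272/9 ≈ 30.222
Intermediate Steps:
Q = 2/9 (Q = (1/9)*2 = 2/9 ≈ 0.22222)
j = 272/9 (j = 5*6 + 2/9 = 30 + 2/9 = 272/9 ≈ 30.222)
w(-7, 1)*j = 1**2*(272/9) = 1*(272/9) = 272/9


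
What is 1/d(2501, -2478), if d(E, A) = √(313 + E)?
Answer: √2814/2814 ≈ 0.018851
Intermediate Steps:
1/d(2501, -2478) = 1/(√(313 + 2501)) = 1/(√2814) = √2814/2814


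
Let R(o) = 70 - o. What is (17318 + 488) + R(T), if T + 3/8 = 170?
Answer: 141651/8 ≈ 17706.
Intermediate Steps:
T = 1357/8 (T = -3/8 + 170 = 1357/8 ≈ 169.63)
(17318 + 488) + R(T) = (17318 + 488) + (70 - 1*1357/8) = 17806 + (70 - 1357/8) = 17806 - 797/8 = 141651/8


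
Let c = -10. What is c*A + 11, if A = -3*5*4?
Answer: 611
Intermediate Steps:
A = -60 (A = -15*4 = -60)
c*A + 11 = -10*(-60) + 11 = 600 + 11 = 611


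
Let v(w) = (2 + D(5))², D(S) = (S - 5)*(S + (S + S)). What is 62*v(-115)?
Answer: 248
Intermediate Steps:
D(S) = 3*S*(-5 + S) (D(S) = (-5 + S)*(S + 2*S) = (-5 + S)*(3*S) = 3*S*(-5 + S))
v(w) = 4 (v(w) = (2 + 3*5*(-5 + 5))² = (2 + 3*5*0)² = (2 + 0)² = 2² = 4)
62*v(-115) = 62*4 = 248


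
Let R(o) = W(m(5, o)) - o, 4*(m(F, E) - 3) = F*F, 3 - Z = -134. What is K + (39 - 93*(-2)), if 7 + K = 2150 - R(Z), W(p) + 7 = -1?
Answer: 2513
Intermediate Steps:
Z = 137 (Z = 3 - 1*(-134) = 3 + 134 = 137)
m(F, E) = 3 + F**2/4 (m(F, E) = 3 + (F*F)/4 = 3 + F**2/4)
W(p) = -8 (W(p) = -7 - 1 = -8)
R(o) = -8 - o
K = 2288 (K = -7 + (2150 - (-8 - 1*137)) = -7 + (2150 - (-8 - 137)) = -7 + (2150 - 1*(-145)) = -7 + (2150 + 145) = -7 + 2295 = 2288)
K + (39 - 93*(-2)) = 2288 + (39 - 93*(-2)) = 2288 + (39 + 186) = 2288 + 225 = 2513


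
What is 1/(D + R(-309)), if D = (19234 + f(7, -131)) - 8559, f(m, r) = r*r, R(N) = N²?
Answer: 1/123317 ≈ 8.1092e-6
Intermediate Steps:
f(m, r) = r²
D = 27836 (D = (19234 + (-131)²) - 8559 = (19234 + 17161) - 8559 = 36395 - 8559 = 27836)
1/(D + R(-309)) = 1/(27836 + (-309)²) = 1/(27836 + 95481) = 1/123317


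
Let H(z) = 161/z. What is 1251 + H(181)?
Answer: 226592/181 ≈ 1251.9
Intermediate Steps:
1251 + H(181) = 1251 + 161/181 = 226592/181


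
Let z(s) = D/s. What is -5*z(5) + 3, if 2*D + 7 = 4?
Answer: 9/2 ≈ 4.5000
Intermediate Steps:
D = -3/2 (D = -7/2 + (1/2)*4 = -7/2 + 2 = -3/2 ≈ -1.5000)
z(s) = -3/(2*s)
-5*z(5) + 3 = -(-15)/(2*5) + 3 = -5*(-3/10) + 3 = 3/2 + 3 = 9/2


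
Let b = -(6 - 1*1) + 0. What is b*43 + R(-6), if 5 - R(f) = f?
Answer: -204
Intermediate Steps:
R(f) = 5 - f
b = -5 (b = -(6 - 1) + 0 = -1*5 + 0 = -5 + 0 = -5)
b*43 + R(-6) = -5*43 + (5 - 1*(-6)) = -215 + (5 + 6) = -215 + 11 = -204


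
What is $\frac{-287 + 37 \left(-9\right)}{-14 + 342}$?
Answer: $- \frac{155}{82} \approx -1.8902$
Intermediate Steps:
$\frac{-287 + 37 \left(-9\right)}{-14 + 342} = \frac{-287 - 333}{328} = \left(-620\right) \frac{1}{328} = - \frac{155}{82}$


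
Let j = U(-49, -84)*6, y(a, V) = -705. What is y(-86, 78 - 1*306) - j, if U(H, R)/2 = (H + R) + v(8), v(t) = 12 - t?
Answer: 843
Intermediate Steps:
U(H, R) = 8 + 2*H + 2*R (U(H, R) = 2*((H + R) + (12 - 1*8)) = 2*((H + R) + (12 - 8)) = 2*((H + R) + 4) = 2*(4 + H + R) = 8 + 2*H + 2*R)
j = -1548 (j = (8 + 2*(-49) + 2*(-84))*6 = (8 - 98 - 168)*6 = -258*6 = -1548)
y(-86, 78 - 1*306) - j = -705 - 1*(-1548) = -705 + 1548 = 843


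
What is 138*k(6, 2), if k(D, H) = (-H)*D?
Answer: -1656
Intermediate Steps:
k(D, H) = -D*H
138*k(6, 2) = 138*(-1*6*2) = 138*(-12) = -1656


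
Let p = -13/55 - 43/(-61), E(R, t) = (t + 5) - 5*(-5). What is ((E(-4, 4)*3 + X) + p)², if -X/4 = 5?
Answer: 76552929124/11256025 ≈ 6801.1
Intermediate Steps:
X = -20 (X = -4*5 = -20)
E(R, t) = 30 + t (E(R, t) = (5 + t) + 25 = 30 + t)
p = 1572/3355 (p = -13*1/55 - 43*(-1/61) = -13/55 + 43/61 = 1572/3355 ≈ 0.46855)
((E(-4, 4)*3 + X) + p)² = (((30 + 4)*3 - 20) + 1572/3355)² = ((34*3 - 20) + 1572/3355)² = ((102 - 20) + 1572/3355)² = (82 + 1572/3355)² = (276682/3355)² = 76552929124/11256025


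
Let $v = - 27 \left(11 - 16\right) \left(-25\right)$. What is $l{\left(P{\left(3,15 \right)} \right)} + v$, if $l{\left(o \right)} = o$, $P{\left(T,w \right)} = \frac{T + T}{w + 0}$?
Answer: $- \frac{16873}{5} \approx -3374.6$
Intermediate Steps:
$P{\left(T,w \right)} = \frac{2 T}{w}$
$v = -3375$ ($v = - 27 \left(11 - 16\right) \left(-25\right) = \left(-27\right) \left(-5\right) \left(-25\right) = 135 \left(-25\right) = -3375$)
$l{\left(P{\left(3,15 \right)} \right)} + v = 2 \cdot 3 \cdot \frac{1}{15} - 3375 = \frac{2}{5} - 3375 = - \frac{16873}{5}$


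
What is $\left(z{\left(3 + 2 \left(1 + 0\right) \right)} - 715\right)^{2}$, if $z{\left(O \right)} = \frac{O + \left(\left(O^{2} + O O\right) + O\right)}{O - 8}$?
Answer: $540225$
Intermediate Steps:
$z{\left(O \right)} = \frac{2 O + 2 O^{2}}{-8 + O}$ ($z{\left(O \right)} = \frac{O + \left(\left(O^{2} + O^{2}\right) + O\right)}{-8 + O} = \frac{O + \left(2 O^{2} + O\right)}{-8 + O} = \frac{O + \left(O + 2 O^{2}\right)}{-8 + O} = \frac{2 O + 2 O^{2}}{-8 + O}$)
$\left(z{\left(3 + 2 \left(1 + 0\right) \right)} - 715\right)^{2} = \left(\frac{2 \left(3 + 2 \left(1 + 0\right)\right) \left(1 + \left(3 + 2 \left(1 + 0\right)\right)\right)}{-8 + \left(3 + 2 \left(1 + 0\right)\right)} - 715\right)^{2} = \left(\frac{2 \left(3 + 2 \cdot 1\right) \left(1 + \left(3 + 2 \cdot 1\right)\right)}{-8 + \left(3 + 2 \cdot 1\right)} - 715\right)^{2} = \left(\frac{2 \left(3 + 2\right) \left(1 + \left(3 + 2\right)\right)}{-8 + \left(3 + 2\right)} - 715\right)^{2} = \left(2 \cdot 5 \frac{1}{-8 + 5} \left(1 + 5\right) - 715\right)^{2} = \left(2 \cdot 5 \frac{1}{-3} \cdot 6 - 715\right)^{2} = \left(2 \cdot 5 \left(- \frac{1}{3}\right) 6 - 715\right)^{2} = \left(-20 - 715\right)^{2} = \left(-735\right)^{2} = 540225$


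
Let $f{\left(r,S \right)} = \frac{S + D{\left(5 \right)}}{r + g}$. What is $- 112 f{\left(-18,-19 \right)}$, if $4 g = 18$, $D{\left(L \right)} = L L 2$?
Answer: $\frac{6944}{27} \approx 257.19$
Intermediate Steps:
$D{\left(L \right)} = 2 L^{2}$ ($D{\left(L \right)} = L^{2} \cdot 2 = 2 L^{2}$)
$g = \frac{9}{2}$ ($g = \frac{1}{4} \cdot 18 = \frac{9}{2} \approx 4.5$)
$f{\left(r,S \right)} = \frac{50 + S}{\frac{9}{2} + r}$ ($f{\left(r,S \right)} = \frac{S + 2 \cdot 5^{2}}{r + \frac{9}{2}} = \frac{S + 2 \cdot 25}{\frac{9}{2} + r} = \frac{S + 50}{\frac{9}{2} + r} = \frac{50 + S}{\frac{9}{2} + r}$)
$- 112 f{\left(-18,-19 \right)} = - 112 \frac{2 \left(50 - 19\right)}{9 + 2 \left(-18\right)} = - 112 \cdot 2 \frac{1}{9 - 36} \cdot 31 = - 112 \cdot 2 \frac{1}{-27} \cdot 31 = - 112 \cdot 2 \left(- \frac{1}{27}\right) 31 = - \frac{112 \left(-62\right)}{27} = \left(-1\right) \left(- \frac{6944}{27}\right) = \frac{6944}{27}$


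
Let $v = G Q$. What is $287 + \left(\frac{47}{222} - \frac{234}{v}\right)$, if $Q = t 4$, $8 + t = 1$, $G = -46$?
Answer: $\frac{20518055}{71484} \approx 287.03$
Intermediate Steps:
$t = -7$ ($t = -8 + 1 = -7$)
$Q = -28$ ($Q = \left(-7\right) 4 = -28$)
$v = 1288$ ($v = \left(-46\right) \left(-28\right) = 1288$)
$287 + \left(\frac{47}{222} - \frac{234}{v}\right) = 287 + \left(\frac{47}{222} - \frac{234}{1288}\right) = 287 + \left(47 \cdot \frac{1}{222} - \frac{117}{644}\right) = 287 + \left(\frac{47}{222} - \frac{117}{644}\right) = 287 + \frac{2147}{71484} = \frac{20518055}{71484}$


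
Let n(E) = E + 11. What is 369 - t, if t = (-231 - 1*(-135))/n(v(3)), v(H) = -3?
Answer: 381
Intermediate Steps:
n(E) = 11 + E
t = -12 (t = (-231 - 1*(-135))/(11 - 3) = (-231 + 135)/8 = -96*⅛ = -12)
369 - t = 369 - 1*(-12) = 369 + 12 = 381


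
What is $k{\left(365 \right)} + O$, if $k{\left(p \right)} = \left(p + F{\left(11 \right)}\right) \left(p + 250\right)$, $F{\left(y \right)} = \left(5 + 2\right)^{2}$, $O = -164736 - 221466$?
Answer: $-131592$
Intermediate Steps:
$O = -386202$
$F{\left(y \right)} = 49$ ($F{\left(y \right)} = 7^{2} = 49$)
$k{\left(p \right)} = \left(49 + p\right) \left(250 + p\right)$ ($k{\left(p \right)} = \left(p + 49\right) \left(p + 250\right) = \left(49 + p\right) \left(250 + p\right)$)
$k{\left(365 \right)} + O = \left(12250 + 365^{2} + 299 \cdot 365\right) - 386202 = \left(12250 + 133225 + 109135\right) - 386202 = 254610 - 386202 = -131592$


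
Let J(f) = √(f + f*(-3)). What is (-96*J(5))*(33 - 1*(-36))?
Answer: -6624*I*√10 ≈ -20947.0*I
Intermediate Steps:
J(f) = √2*√(-f) (J(f) = √(f - 3*f) = √(-2*f) = √2*√(-f))
(-96*J(5))*(33 - 1*(-36)) = (-96*√2*√(-1*5))*(33 - 1*(-36)) = (-96*√2*√(-5))*(33 + 36) = -96*√2*I*√5*69 = -96*I*√10*69 = -6624*I*√10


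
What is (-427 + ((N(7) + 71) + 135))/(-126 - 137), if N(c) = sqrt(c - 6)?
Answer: 220/263 ≈ 0.83650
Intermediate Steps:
N(c) = sqrt(-6 + c)
(-427 + ((N(7) + 71) + 135))/(-126 - 137) = (-427 + ((sqrt(-6 + 7) + 71) + 135))/(-126 - 137) = (-427 + ((sqrt(1) + 71) + 135))/(-263) = (-427 + ((1 + 71) + 135))*(-1/263) = (-427 + (72 + 135))*(-1/263) = (-427 + 207)*(-1/263) = -220*(-1/263) = 220/263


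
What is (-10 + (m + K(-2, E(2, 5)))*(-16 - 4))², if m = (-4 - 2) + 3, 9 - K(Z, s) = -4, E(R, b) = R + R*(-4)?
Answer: 44100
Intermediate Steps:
E(R, b) = -3*R (E(R, b) = R - 4*R = -3*R)
K(Z, s) = 13 (K(Z, s) = 9 - 1*(-4) = 9 + 4 = 13)
m = -3 (m = -6 + 3 = -3)
(-10 + (m + K(-2, E(2, 5)))*(-16 - 4))² = (-10 + (-3 + 13)*(-16 - 4))² = (-10 + 10*(-20))² = (-10 - 200)² = (-210)² = 44100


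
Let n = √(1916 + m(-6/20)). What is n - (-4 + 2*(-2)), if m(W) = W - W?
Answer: 8 + 2*√479 ≈ 51.772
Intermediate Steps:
m(W) = 0
n = 2*√479 (n = √(1916 + 0) = √1916 = 2*√479 ≈ 43.772)
n - (-4 + 2*(-2)) = 2*√479 - (-4 + 2*(-2)) = 2*√479 - (-4 - 4) = 2*√479 - 1*(-8) = 2*√479 + 8 = 8 + 2*√479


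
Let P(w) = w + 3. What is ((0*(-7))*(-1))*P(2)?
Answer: 0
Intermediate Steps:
P(w) = 3 + w
((0*(-7))*(-1))*P(2) = ((0*(-7))*(-1))*(3 + 2) = (0*(-1))*5 = 0*5 = 0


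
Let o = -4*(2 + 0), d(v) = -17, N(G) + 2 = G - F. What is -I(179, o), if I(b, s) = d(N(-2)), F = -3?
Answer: 17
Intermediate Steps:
N(G) = 1 + G (N(G) = -2 + (G - 1*(-3)) = -2 + (G + 3) = -2 + (3 + G) = 1 + G)
o = -8 (o = -4*2 = -8)
I(b, s) = -17
-I(179, o) = -1*(-17) = 17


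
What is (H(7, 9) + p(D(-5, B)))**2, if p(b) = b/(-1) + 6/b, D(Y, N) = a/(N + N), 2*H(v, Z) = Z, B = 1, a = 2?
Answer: 361/4 ≈ 90.250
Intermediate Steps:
H(v, Z) = Z/2
D(Y, N) = 1/N (D(Y, N) = 2/(N + N) = 2/((2*N)) = 2*(1/(2*N)) = 1/N)
p(b) = -b + 6/b (p(b) = b*(-1) + 6/b = -b + 6/b)
(H(7, 9) + p(D(-5, B)))**2 = ((1/2)*9 + (-1/1 + 6/(1/1)))**2 = (9/2 + (-1*1 + 6/1))**2 = (9/2 + (-1 + 6*1))**2 = (9/2 + (-1 + 6))**2 = (9/2 + 5)**2 = (19/2)**2 = 361/4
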